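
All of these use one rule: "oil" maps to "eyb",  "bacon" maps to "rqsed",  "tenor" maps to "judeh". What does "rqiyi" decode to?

Compare letters: o→e is +16, i→y is +16, l→b is +16 — a constant shift. It's a constant shift of +16 (ROT16).
Reversing it on rqiyi: r−16=b, q−16=a, i−16=s, y−16=i, i−16=s.

basis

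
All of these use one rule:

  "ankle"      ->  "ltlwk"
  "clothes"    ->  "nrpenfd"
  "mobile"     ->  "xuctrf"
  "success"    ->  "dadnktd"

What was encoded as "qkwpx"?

fever

Shifts by position in ankle: pos 0: a→l (+11), pos 1: n→t (+6), pos 2: k→l (+1), pos 3: l→w (+11), pos 4: e→k (+6) — repeating every 3. The shifts repeat in a cycle of length 3: positions 0,1,… shift by +11, +6, +1, then the pattern repeats.
Reversing it on qkwpx: q−11=f, k−6=e, w−1=v, p−11=e, x−6=r.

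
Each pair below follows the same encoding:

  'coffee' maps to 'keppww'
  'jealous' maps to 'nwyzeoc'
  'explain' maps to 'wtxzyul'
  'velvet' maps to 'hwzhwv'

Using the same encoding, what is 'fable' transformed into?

pyrzw

Treating letters as 0–25, the rule is x ↦ 19x + 24 (mod 26).
Applying it to fable: f(5)→19·5+24≡15=p; a(0)→19·0+24≡24=y; b(1)→19·1+24≡17=r; l(11)→19·11+24≡25=z; e(4)→19·4+24≡22=w (all mod 26).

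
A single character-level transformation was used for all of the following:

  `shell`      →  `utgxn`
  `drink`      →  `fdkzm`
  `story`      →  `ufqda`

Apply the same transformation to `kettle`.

mqvfnq

Shifts by position in shell: pos 0: s→u (+2), pos 1: h→t (+12), pos 2: e→g (+2), pos 3: l→x (+12) — repeating every 2. It's a Vigenère-style cipher with numeric key [2,12]: position i shifts by key[i mod 2].
For kettle: k+2=m, e+12=q, t+2=v, t+12=f, l+2=n, e+12=q.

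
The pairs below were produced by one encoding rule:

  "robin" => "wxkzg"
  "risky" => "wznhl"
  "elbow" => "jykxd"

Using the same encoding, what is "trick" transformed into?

This is an affine cipher: with a=0,…,z=25, each position x becomes (17x+19) mod 26.
For trick: t(19)→17·19+19≡4=e; r(17)→17·17+19≡22=w; i(8)→17·8+19≡25=z; c(2)→17·2+19≡1=b; k(10)→17·10+19≡7=h (all mod 26).

ewzbh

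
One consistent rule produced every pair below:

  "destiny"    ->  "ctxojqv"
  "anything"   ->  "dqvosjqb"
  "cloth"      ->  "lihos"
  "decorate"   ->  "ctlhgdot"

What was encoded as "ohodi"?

d(3)→c(2) and e(4)→t(19) fit y≡17x+3 (mod 26); the inverse of 17 mod 26 is 23. This is an affine cipher: with a=0,…,z=25, each position x becomes (17x+3) mod 26.
Decoding ohodi: o(14)→23·(14−3)≡19=t; h(7)→23·(7−3)≡14=o; o(14)→23·(14−3)≡19=t; d(3)→23·(3−3)≡0=a; i(8)→23·(8−3)≡11=l (all mod 26).

total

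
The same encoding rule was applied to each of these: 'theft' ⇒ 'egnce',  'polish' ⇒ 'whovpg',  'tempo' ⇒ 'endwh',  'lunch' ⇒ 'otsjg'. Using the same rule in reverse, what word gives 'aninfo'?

t(19)→e(4) and h(7)→g(6) fit y≡15x+5 (mod 26); the inverse of 15 mod 26 is 7. Treating letters as 0–25, the rule is x ↦ 15x + 5 (mod 26).
Decoding aninfo: a(0)→7·(0−5)≡17=r; n(13)→7·(13−5)≡4=e; i(8)→7·(8−5)≡21=v; n(13)→7·(13−5)≡4=e; f(5)→7·(5−5)≡0=a; o(14)→7·(14−5)≡11=l (all mod 26).

reveal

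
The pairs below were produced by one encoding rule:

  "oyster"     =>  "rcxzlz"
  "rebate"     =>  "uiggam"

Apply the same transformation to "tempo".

wirvv

In oyster: o→r is +3, y→c is +4, s→x is +5, t→z is +6 — the shift increases by 1 each position. Letter i (0-indexed) is shifted by i+3, so successive shifts are 3, 4, 5, ….
For tempo: t+3=w, e+4=i, m+5=r, p+6=v, o+7=v.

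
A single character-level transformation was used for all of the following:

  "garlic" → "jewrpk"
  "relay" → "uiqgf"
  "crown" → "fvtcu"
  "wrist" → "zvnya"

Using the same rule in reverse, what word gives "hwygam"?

estate

Each letter shifts forward by (position + 3), i.e. 3, 4, 5, … — the shift grows by one for each successive letter.
Reversing it on hwygam: h−3=e, w−4=s, y−5=t, g−6=a, a−7=t, m−8=e.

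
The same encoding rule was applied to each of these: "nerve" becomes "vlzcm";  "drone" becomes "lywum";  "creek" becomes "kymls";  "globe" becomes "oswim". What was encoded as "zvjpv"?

robin

The shifts repeat in a cycle of length 2: positions 0,1,… shift by +8, +7, then the pattern repeats.
Reversing it on zvjpv: z−8=r, v−7=o, j−8=b, p−7=i, v−8=n.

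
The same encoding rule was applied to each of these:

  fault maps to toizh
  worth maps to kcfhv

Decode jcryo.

vodka

Compare letters: f→t is +14, a→o is +14, u→i is +14 — a constant shift. It's a constant shift of +14 (ROT14).
Reversing it on jcryo: j−14=v, c−14=o, r−14=d, y−14=k, o−14=a.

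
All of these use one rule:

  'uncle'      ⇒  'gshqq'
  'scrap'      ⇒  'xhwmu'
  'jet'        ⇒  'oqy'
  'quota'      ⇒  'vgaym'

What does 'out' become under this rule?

agy

The shift depends on letter class: consonant n→s is +5, but vowel u→g is +12. The rule splits by letter class: vowels +12, consonants +5.
Applying it to out: o(vowel)+12=a, u(vowel)+12=g, t(cons)+5=y.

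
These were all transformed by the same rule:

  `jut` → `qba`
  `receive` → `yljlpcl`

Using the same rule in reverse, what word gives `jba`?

Compare letters: j→q is +7, u→b is +7, t→a is +7 — a constant shift. It's a constant shift of +7 (ROT7).
Reversing it on jba: j−7=c, b−7=u, a−7=t.

cut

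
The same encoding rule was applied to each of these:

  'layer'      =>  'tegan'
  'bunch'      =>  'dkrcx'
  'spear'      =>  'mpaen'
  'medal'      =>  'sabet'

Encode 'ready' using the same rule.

naebg

l(11)→t(19) and a(0)→e(4) fit y≡25x+4 (mod 26); the inverse of 25 mod 26 is 25. This is an affine cipher: with a=0,…,z=25, each position x becomes (25x+4) mod 26.
On ready: r(17)→25·17+4≡13=n; e(4)→25·4+4≡0=a; a(0)→25·0+4≡4=e; d(3)→25·3+4≡1=b; y(24)→25·24+4≡6=g (all mod 26).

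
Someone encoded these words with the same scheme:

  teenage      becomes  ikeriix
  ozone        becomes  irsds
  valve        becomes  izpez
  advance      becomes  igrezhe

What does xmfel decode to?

habit

The output letters match the input read backwards, each shifted +4: teenage reversed is eganeet. Two steps: reverse the string, then apply a Caesar shift of +4.
Reversing it on xmfel: shift back: x−4=t, m−4=i, f−4=b, e−4=a, l−4=h → tibah; then reverse → habit.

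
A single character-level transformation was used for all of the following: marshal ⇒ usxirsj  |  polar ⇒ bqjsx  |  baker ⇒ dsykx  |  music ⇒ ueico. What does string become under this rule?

m(12)→u(20) and a(0)→s(18) fit y≡11x+18 (mod 26); the inverse of 11 mod 26 is 19. Treating letters as 0–25, the rule is x ↦ 11x + 18 (mod 26).
Applying it to string: s(18)→11·18+18≡8=i; t(19)→11·19+18≡19=t; r(17)→11·17+18≡23=x; i(8)→11·8+18≡2=c; n(13)→11·13+18≡5=f; g(6)→11·6+18≡6=g (all mod 26).

itxcfg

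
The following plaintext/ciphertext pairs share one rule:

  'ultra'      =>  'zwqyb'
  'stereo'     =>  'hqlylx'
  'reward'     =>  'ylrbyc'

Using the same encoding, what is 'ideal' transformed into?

vclbw

Treating letters as 0–25, the rule is x ↦ 9x + 1 (mod 26).
For ideal: i(8)→9·8+1≡21=v; d(3)→9·3+1≡2=c; e(4)→9·4+1≡11=l; a(0)→9·0+1≡1=b; l(11)→9·11+1≡22=w (all mod 26).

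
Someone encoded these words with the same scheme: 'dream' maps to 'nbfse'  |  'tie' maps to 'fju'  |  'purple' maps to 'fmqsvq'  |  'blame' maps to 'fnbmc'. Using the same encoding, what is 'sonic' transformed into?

djopt

The word is reversed, then every letter is shifted forward by 1.
For sonic: reverse → cinos; then shift: c+1=d, i+1=j, n+1=o, o+1=p, s+1=t.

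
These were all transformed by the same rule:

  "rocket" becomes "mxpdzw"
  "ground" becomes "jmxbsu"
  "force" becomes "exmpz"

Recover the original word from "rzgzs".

Each letter's alphabet position (a=0..z=25) is mapped through 5·x+5 mod 26 — an affine cipher.
Decoding rzgzs: r(17)→21·(17−5)≡18=s; z(25)→21·(25−5)≡4=e; g(6)→21·(6−5)≡21=v; z(25)→21·(25−5)≡4=e; s(18)→21·(18−5)≡13=n (all mod 26).

seven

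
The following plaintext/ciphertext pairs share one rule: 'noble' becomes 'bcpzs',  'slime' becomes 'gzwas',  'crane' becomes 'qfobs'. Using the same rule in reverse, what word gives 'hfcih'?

Compare letters: n→b is +14, o→c is +14, b→p is +14 — a constant shift. This is a Caesar cipher with shift 14.
Undoing it on hfcih: h−14=t, f−14=r, c−14=o, i−14=u, h−14=t.

trout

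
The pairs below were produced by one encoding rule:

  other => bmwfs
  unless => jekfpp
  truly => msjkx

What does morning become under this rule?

hbsetez

Treating letters as 0–25, the rule is x ↦ 23x + 17 (mod 26).
On morning: m(12)→23·12+17≡7=h; o(14)→23·14+17≡1=b; r(17)→23·17+17≡18=s; n(13)→23·13+17≡4=e; i(8)→23·8+17≡19=t; n(13)→23·13+17≡4=e; g(6)→23·6+17≡25=z (all mod 26).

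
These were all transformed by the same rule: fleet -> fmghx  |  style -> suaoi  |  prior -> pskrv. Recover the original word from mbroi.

In fleet: f→f is +0, l→m is +1, e→g is +2, e→h is +3 — the shift increases by 1 each position. Letter i (0-indexed) is shifted by i+0, so successive shifts are 0, 1, 2, ….
Decoding mbroi: m−0=m, b−1=a, r−2=p, o−3=l, i−4=e.

maple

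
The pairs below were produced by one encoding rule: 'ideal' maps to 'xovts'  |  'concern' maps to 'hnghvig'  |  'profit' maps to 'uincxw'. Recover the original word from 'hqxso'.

Treating letters as 0–25, the rule is x ↦ 7x + 19 (mod 26).
Reversing it on hqxso: h(7)→15·(7−19)≡2=c; q(16)→15·(16−19)≡7=h; x(23)→15·(23−19)≡8=i; s(18)→15·(18−19)≡11=l; o(14)→15·(14−19)≡3=d (all mod 26).

child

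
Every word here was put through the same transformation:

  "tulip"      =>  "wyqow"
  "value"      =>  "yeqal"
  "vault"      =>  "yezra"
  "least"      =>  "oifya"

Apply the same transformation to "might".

pmlna

In tulip: t→w is +3, u→y is +4, l→q is +5, i→o is +6 — the shift increases by 1 each position. Each letter shifts forward by (position + 3), i.e. 3, 4, 5, … — the shift grows by one for each successive letter.
Applying it to might: m+3=p, i+4=m, g+5=l, h+6=n, t+7=a.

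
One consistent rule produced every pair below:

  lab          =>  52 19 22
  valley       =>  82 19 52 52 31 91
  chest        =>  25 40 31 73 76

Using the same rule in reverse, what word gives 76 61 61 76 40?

tooth

Each letter becomes 3×(its alphabet position, a=1..z=26) + 16.
Decoding 76 61 61 76 40: 76→(76−16)÷3=20=t, 61→(61−16)÷3=15=o, 61→(61−16)÷3=15=o, 76→(76−16)÷3=20=t, 40→(40−16)÷3=8=h.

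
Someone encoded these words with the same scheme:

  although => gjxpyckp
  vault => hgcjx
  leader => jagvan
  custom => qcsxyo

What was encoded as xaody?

a(0)→g(6) and l(11)→j(9) fit y≡5x+6 (mod 26); the inverse of 5 mod 26 is 21. Treating letters as 0–25, the rule is x ↦ 5x + 6 (mod 26).
Undoing it on xaody: x(23)→21·(23−6)≡19=t; a(0)→21·(0−6)≡4=e; o(14)→21·(14−6)≡12=m; d(3)→21·(3−6)≡15=p; y(24)→21·(24−6)≡14=o (all mod 26).

tempo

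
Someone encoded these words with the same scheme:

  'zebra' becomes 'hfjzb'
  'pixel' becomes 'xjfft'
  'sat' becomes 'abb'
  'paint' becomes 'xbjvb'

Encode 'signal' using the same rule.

The shift depends on letter class: consonant z→h is +8, but vowel e→f is +1. Two shifts are in play — +1 for a/e/i/o/u, +8 for every other letter.
For signal: s(cons)+8=a, i(vowel)+1=j, g(cons)+8=o, n(cons)+8=v, a(vowel)+1=b, l(cons)+8=t.

ajovbt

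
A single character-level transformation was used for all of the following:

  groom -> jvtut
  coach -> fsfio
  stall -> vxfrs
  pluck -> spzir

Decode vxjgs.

In groom: g→j is +3, r→v is +4, o→t is +5, o→u is +6 — the shift increases by 1 each position. Each letter shifts forward by (position + 3), i.e. 3, 4, 5, … — the shift grows by one for each successive letter.
Reversing it on vxjgs: v−3=s, x−4=t, j−5=e, g−6=a, s−7=l.

steal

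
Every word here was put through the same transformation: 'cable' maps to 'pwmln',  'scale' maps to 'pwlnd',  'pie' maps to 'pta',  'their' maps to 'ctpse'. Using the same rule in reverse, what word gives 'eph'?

The output letters match the input read backwards, each shifted +11: cable reversed is elbac. The word is reversed, then every letter is shifted forward by 11.
Decoding eph: shift back: e−11=t, p−11=e, h−11=w → tew; then reverse → wet.

wet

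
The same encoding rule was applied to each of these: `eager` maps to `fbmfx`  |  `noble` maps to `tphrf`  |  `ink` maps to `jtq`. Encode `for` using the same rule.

lpx

The shift depends on letter class: consonant g→m is +6, but vowel e→f is +1. Two shifts are in play — +1 for a/e/i/o/u, +6 for every other letter.
For for: f(cons)+6=l, o(vowel)+1=p, r(cons)+6=x.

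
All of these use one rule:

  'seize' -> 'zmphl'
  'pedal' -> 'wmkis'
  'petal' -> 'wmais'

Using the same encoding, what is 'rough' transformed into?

ywboo

Shifts by position in seize: pos 0: s→z (+7), pos 1: e→m (+8), pos 2: i→p (+7), pos 3: z→h (+8) — repeating every 2. The shifts repeat in a cycle of length 2: positions 0,1,… shift by +7, +8, then the pattern repeats.
Applying it to rough: r+7=y, o+8=w, u+7=b, g+8=o, h+7=o.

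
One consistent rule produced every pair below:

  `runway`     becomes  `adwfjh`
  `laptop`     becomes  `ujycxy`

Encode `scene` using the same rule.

Compare letters: r→a is +9, u→d is +9, n→w is +9 — a constant shift. It's a constant shift of +9 (ROT9).
On scene: s+9=b, c+9=l, e+9=n, n+9=w, e+9=n.

blnwn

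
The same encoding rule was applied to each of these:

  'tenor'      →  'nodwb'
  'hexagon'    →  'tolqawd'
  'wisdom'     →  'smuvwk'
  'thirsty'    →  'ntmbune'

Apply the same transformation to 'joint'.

t(19)→n(13) and e(4)→o(14) fit y≡19x+16 (mod 26); the inverse of 19 mod 26 is 11. Each letter's alphabet position (a=0..z=25) is mapped through 19·x+16 mod 26 — an affine cipher.
For joint: j(9)→19·9+16≡5=f; o(14)→19·14+16≡22=w; i(8)→19·8+16≡12=m; n(13)→19·13+16≡3=d; t(19)→19·19+16≡13=n (all mod 26).

fwmdn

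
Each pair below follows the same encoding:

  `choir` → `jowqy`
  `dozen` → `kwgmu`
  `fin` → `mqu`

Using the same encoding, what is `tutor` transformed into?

acawy

The shift depends on letter class: consonant c→j is +7, but vowel o→w is +8. Vowels shift forward by 8 and consonants shift forward by 7.
Applying it to tutor: t(cons)+7=a, u(vowel)+8=c, t(cons)+7=a, o(vowel)+8=w, r(cons)+7=y.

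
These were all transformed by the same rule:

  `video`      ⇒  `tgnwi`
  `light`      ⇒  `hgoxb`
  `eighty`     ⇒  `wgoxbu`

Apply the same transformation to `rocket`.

jieywb

v(21)→t(19) and i(8)→g(6) fit y≡9x+12 (mod 26); the inverse of 9 mod 26 is 3. This is an affine cipher: with a=0,…,z=25, each position x becomes (9x+12) mod 26.
Applying it to rocket: r(17)→9·17+12≡9=j; o(14)→9·14+12≡8=i; c(2)→9·2+12≡4=e; k(10)→9·10+12≡24=y; e(4)→9·4+12≡22=w; t(19)→9·19+12≡1=b (all mod 26).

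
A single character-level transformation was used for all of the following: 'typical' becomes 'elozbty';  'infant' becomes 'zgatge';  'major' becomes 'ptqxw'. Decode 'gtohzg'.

Each letter's alphabet position (a=0..z=25) is mapped through 17·x+19 mod 26 — an affine cipher.
Decoding gtohzg: g(6)→23·(6−19)≡13=n; t(19)→23·(19−19)≡0=a; o(14)→23·(14−19)≡15=p; h(7)→23·(7−19)≡10=k; z(25)→23·(25−19)≡8=i; g(6)→23·(6−19)≡13=n (all mod 26).

napkin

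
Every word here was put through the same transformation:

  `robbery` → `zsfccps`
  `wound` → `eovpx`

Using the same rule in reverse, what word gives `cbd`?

Read the word backwards and shift each letter +1.
Undoing it on cbd: shift back: c−1=b, b−1=a, d−1=c → bac; then reverse → cab.

cab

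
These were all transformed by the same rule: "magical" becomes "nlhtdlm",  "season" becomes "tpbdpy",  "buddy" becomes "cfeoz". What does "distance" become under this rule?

ettebydp

A repeating key of period 2 is used — shifts +1, +11 over and over.
Applying it to distance: d+1=e, i+11=t, s+1=t, t+11=e, a+1=b, n+11=y, c+1=d, e+11=p.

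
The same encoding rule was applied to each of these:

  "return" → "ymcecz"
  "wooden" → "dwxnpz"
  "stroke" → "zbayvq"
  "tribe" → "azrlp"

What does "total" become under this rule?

awckw

In return: r→y is +7, e→m is +8, t→c is +9, u→e is +10 — the shift increases by 1 each position. Each letter shifts forward by (position + 7), i.e. 7, 8, 9, … — the shift grows by one for each successive letter.
On total: t+7=a, o+8=w, t+9=c, a+10=k, l+11=w.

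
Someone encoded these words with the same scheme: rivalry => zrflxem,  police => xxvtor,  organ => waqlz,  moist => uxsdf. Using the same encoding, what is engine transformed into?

The shift increases by 1 at each position, starting from +8: 8, 9, 10, ….
For engine: e+8=m, n+9=w, g+10=q, i+11=t, n+12=z, e+13=r.

mwqtzr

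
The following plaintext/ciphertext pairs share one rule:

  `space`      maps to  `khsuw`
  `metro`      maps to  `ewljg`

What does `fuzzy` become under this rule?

xmrrq

Compare letters: s→k is +18, p→h is +18, a→s is +18 — a constant shift. Every letter moves 18 places later in the alphabet, wrapping around z→a.
Applying it to fuzzy: f+18=x, u+18=m, z+18=r, z+18=r, y+18=q.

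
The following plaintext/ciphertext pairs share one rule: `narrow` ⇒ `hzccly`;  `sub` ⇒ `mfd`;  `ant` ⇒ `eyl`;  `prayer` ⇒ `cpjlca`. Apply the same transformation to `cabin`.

ytmln

The output letters match the input read backwards, each shifted +11: narrow reversed is worran. The word is reversed, then every letter is shifted forward by 11.
Applying it to cabin: reverse → nibac; then shift: n+11=y, i+11=t, b+11=m, a+11=l, c+11=n.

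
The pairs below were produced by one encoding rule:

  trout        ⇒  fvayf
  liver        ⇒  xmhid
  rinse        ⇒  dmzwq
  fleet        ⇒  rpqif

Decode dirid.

refer

It's a Vigenère-style cipher with numeric key [12,4]: position i shifts by key[i mod 2].
Reversing it on dirid: d−12=r, i−4=e, r−12=f, i−4=e, d−12=r.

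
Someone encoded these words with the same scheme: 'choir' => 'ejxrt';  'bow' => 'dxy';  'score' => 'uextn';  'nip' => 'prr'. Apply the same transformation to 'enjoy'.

The shift depends on letter class: consonant c→e is +2, but vowel o→x is +9. The rule splits by letter class: vowels +9, consonants +2.
For enjoy: e(vowel)+9=n, n(cons)+2=p, j(cons)+2=l, o(vowel)+9=x, y(cons)+2=a.

nplxa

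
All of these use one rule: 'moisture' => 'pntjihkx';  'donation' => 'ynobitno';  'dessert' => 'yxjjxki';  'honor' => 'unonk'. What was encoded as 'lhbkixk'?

m(12)→p(15) and o(14)→n(13) fit y≡25x+1 (mod 26); the inverse of 25 mod 26 is 25. Each letter's alphabet position (a=0..z=25) is mapped through 25·x+1 mod 26 — an affine cipher.
Undoing it on lhbkixk: l(11)→25·(11−1)≡16=q; h(7)→25·(7−1)≡20=u; b(1)→25·(1−1)≡0=a; k(10)→25·(10−1)≡17=r; i(8)→25·(8−1)≡19=t; x(23)→25·(23−1)≡4=e; k(10)→25·(10−1)≡17=r (all mod 26).

quarter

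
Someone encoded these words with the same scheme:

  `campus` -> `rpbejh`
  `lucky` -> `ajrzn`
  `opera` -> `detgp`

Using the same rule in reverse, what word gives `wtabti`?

Compare letters: c→r is +15, a→p is +15, m→b is +15 — a constant shift. Each letter is shifted forward by 15 in the alphabet (a Caesar shift of +15).
Reversing it on wtabti: w−15=h, t−15=e, a−15=l, b−15=m, t−15=e, i−15=t.

helmet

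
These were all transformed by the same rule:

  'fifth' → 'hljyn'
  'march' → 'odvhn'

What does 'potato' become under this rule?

rrxfzv

In fifth: f→h is +2, i→l is +3, f→j is +4, t→y is +5 — the shift increases by 1 each position. Each letter shifts forward by (position + 2), i.e. 2, 3, 4, … — the shift grows by one for each successive letter.
On potato: p+2=r, o+3=r, t+4=x, a+5=f, t+6=z, o+7=v.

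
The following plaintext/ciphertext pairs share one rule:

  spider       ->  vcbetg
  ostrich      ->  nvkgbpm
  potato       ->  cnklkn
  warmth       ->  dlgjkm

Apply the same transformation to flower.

s(18)→v(21) and p(15)→c(2) fit y≡15x+11 (mod 26); the inverse of 15 mod 26 is 7. Each letter's alphabet position (a=0..z=25) is mapped through 15·x+11 mod 26 — an affine cipher.
Applying it to flower: f(5)→15·5+11≡8=i; l(11)→15·11+11≡20=u; o(14)→15·14+11≡13=n; w(22)→15·22+11≡3=d; e(4)→15·4+11≡19=t; r(17)→15·17+11≡6=g (all mod 26).

iundtg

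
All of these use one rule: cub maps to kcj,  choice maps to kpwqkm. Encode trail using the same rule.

Compare letters: c→k is +8, u→c is +8, b→j is +8 — a constant shift. This is a Caesar cipher with shift 8.
For trail: t+8=b, r+8=z, a+8=i, i+8=q, l+8=t.

bziqt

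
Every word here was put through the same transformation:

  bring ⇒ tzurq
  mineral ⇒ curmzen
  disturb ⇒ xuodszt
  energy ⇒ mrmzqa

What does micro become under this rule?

b(1)→t(19) and r(17)→z(25) fit y≡15x+4 (mod 26); the inverse of 15 mod 26 is 7. This is an affine cipher: with a=0,…,z=25, each position x becomes (15x+4) mod 26.
For micro: m(12)→15·12+4≡2=c; i(8)→15·8+4≡20=u; c(2)→15·2+4≡8=i; r(17)→15·17+4≡25=z; o(14)→15·14+4≡6=g (all mod 26).

cuizg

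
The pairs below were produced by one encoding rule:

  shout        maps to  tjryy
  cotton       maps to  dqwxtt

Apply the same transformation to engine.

fpjmsk

In shout: s→t is +1, h→j is +2, o→r is +3, u→y is +4 — the shift increases by 1 each position. The shift increases by 1 at each position, starting from +1: 1, 2, 3, ….
On engine: e+1=f, n+2=p, g+3=j, i+4=m, n+5=s, e+6=k.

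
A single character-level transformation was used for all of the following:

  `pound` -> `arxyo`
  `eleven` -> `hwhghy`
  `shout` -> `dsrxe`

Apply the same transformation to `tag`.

The shift depends on letter class: consonant p→a is +11, but vowel o→r is +3. Vowels shift forward by 3 and consonants shift forward by 11.
For tag: t(cons)+11=e, a(vowel)+3=d, g(cons)+11=r.

edr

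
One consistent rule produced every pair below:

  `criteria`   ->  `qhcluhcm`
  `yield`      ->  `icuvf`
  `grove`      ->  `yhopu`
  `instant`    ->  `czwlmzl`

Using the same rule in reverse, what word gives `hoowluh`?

rooster

c(2)→q(16) and r(17)→h(7) fit y≡15x+12 (mod 26); the inverse of 15 mod 26 is 7. Each letter's alphabet position (a=0..z=25) is mapped through 15·x+12 mod 26 — an affine cipher.
Reversing it on hoowluh: h(7)→7·(7−12)≡17=r; o(14)→7·(14−12)≡14=o; o(14)→7·(14−12)≡14=o; w(22)→7·(22−12)≡18=s; l(11)→7·(11−12)≡19=t; u(20)→7·(20−12)≡4=e; h(7)→7·(7−12)≡17=r (all mod 26).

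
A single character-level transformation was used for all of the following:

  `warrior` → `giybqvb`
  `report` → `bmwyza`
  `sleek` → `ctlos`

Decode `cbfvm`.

style

Shifts by position in warrior: pos 0: w→g (+10), pos 1: a→i (+8), pos 2: r→y (+7), pos 3: r→b (+10), pos 4: i→q (+8), pos 5: o→v (+7) — repeating every 3. A repeating key of period 3 is used — shifts +10, +8, +7 over and over.
Decoding cbfvm: c−10=s, b−8=t, f−7=y, v−10=l, m−8=e.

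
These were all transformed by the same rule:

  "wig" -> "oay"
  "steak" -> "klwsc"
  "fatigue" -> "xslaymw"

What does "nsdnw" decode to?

valve

Compare letters: w→o is +18, i→a is +18, g→y is +18 — a constant shift. It's a constant shift of +18 (ROT18).
Reversing it on nsdnw: n−18=v, s−18=a, d−18=l, n−18=v, w−18=e.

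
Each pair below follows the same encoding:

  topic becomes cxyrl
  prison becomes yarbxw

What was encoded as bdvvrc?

summit

Every letter moves 9 places later in the alphabet, wrapping around z→a.
Undoing it on bdvvrc: b−9=s, d−9=u, v−9=m, v−9=m, r−9=i, c−9=t.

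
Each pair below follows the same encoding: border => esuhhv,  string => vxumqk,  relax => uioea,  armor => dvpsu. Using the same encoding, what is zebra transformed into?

Shifts by position in border: pos 0: b→e (+3), pos 1: o→s (+4), pos 2: r→u (+3), pos 3: d→h (+4) — repeating every 2. It's a Vigenère-style cipher with numeric key [3,4]: position i shifts by key[i mod 2].
Applying it to zebra: z+3=c, e+4=i, b+3=e, r+4=v, a+3=d.

cievd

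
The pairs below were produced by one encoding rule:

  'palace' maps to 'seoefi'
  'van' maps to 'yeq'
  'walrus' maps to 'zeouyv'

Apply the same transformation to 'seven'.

The rule splits by letter class: vowels +4, consonants +3.
For seven: s(cons)+3=v, e(vowel)+4=i, v(cons)+3=y, e(vowel)+4=i, n(cons)+3=q.

viyiq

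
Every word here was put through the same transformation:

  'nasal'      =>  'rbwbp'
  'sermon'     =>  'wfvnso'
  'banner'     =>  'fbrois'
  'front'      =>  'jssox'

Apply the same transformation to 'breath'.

fsibxi

Shifts by position in nasal: pos 0: n→r (+4), pos 1: a→b (+1), pos 2: s→w (+4), pos 3: a→b (+1) — repeating every 2. It's a Vigenère-style cipher with numeric key [4,1]: position i shifts by key[i mod 2].
On breath: b+4=f, r+1=s, e+4=i, a+1=b, t+4=x, h+1=i.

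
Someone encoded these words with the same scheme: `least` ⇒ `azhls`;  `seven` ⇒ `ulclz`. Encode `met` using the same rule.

The output letters match the input read backwards, each shifted +7: least reversed is tsael. Two steps: reverse the string, then apply a Caesar shift of +7.
On met: reverse → tem; then shift: t+7=a, e+7=l, m+7=t.

alt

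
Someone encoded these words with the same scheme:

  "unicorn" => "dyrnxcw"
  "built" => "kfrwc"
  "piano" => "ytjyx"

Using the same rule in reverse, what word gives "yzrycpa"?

pointer

A repeating key of period 2 is used — shifts +9, +11 over and over.
Undoing it on yzrycpa: y−9=p, z−11=o, r−9=i, y−11=n, c−9=t, p−11=e, a−9=r.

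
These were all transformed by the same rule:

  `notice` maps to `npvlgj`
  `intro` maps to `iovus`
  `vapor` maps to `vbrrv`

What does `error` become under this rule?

estrv

In notice: n→n is +0, o→p is +1, t→v is +2, i→l is +3 — the shift increases by 1 each position. Each letter shifts forward by its position index (0, 1, 2, …) — the shift grows by one for each successive letter.
Applying it to error: e+0=e, r+1=s, r+2=t, o+3=r, r+4=v.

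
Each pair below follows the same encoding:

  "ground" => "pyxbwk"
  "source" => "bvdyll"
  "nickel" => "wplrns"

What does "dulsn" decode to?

uncle

Shifts by position in ground: pos 0: g→p (+9), pos 1: r→y (+7), pos 2: o→x (+9), pos 3: u→b (+7) — repeating every 2. The shifts repeat in a cycle of length 2: positions 0,1,… shift by +9, +7, then the pattern repeats.
Undoing it on dulsn: d−9=u, u−7=n, l−9=c, s−7=l, n−9=e.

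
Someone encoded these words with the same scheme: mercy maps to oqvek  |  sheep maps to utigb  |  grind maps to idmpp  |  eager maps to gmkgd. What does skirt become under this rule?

uwmtf

The shifts repeat in a cycle of length 3: positions 0,1,… shift by +2, +12, +4, then the pattern repeats.
On skirt: s+2=u, k+12=w, i+4=m, r+2=t, t+12=f.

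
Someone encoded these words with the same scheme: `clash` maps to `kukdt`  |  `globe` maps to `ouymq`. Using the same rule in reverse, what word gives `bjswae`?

tailor

In clash: c→k is +8, l→u is +9, a→k is +10, s→d is +11 — the shift increases by 1 each position. The shift increases by 1 at each position, starting from +8: 8, 9, 10, ….
Reversing it on bjswae: b−8=t, j−9=a, s−10=i, w−11=l, a−12=o, e−13=r.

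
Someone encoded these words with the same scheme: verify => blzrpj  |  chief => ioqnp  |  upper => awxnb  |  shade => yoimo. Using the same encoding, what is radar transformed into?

In verify: v→b is +6, e→l is +7, r→z is +8, i→r is +9 — the shift increases by 1 each position. The shift increases by 1 at each position, starting from +6: 6, 7, 8, ….
Applying it to radar: r+6=x, a+7=h, d+8=l, a+9=j, r+10=b.

xhljb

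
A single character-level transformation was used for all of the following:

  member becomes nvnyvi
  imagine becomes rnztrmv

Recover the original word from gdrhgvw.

twisted

Each letter is replaced by its mirror in the alphabet: a↔z, b↔y, c↔x, and so on (the Atbash cipher).
Undoing it on gdrhgvw: g↔t, d↔w, r↔i, h↔s, g↔t, v↔e, w↔d.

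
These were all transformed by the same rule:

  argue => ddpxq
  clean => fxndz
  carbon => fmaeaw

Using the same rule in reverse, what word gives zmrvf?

waist

The shifts repeat in a cycle of length 3: positions 0,1,… shift by +3, +12, +9, then the pattern repeats.
Decoding zmrvf: z−3=w, m−12=a, r−9=i, v−3=s, f−12=t.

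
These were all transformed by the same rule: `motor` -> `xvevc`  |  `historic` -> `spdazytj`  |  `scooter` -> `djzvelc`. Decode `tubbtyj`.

A repeating key of period 2 is used — shifts +11, +7 over and over.
Decoding tubbtyj: t−11=i, u−7=n, b−11=q, b−7=u, t−11=i, y−7=r, j−11=y.

inquiry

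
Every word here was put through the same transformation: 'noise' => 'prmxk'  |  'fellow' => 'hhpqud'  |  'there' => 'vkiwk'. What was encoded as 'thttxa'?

report

Each letter shifts forward by (position + 2), i.e. 2, 3, 4, … — the shift grows by one for each successive letter.
Decoding thttxa: t−2=r, h−3=e, t−4=p, t−5=o, x−6=r, a−7=t.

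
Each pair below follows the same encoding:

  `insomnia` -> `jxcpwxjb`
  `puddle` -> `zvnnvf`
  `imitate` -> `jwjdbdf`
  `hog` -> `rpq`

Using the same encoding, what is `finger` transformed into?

Vowels shift forward by 1 and consonants shift forward by 10.
Applying it to finger: f(cons)+10=p, i(vowel)+1=j, n(cons)+10=x, g(cons)+10=q, e(vowel)+1=f, r(cons)+10=b.

pjxqfb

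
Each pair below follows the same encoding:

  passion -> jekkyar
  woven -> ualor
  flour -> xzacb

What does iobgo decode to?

p(15)→j(9) and a(0)→e(4) fit y≡9x+4 (mod 26); the inverse of 9 mod 26 is 3. Treating letters as 0–25, the rule is x ↦ 9x + 4 (mod 26).
Reversing it on iobgo: i(8)→3·(8−4)≡12=m; o(14)→3·(14−4)≡4=e; b(1)→3·(1−4)≡17=r; g(6)→3·(6−4)≡6=g; o(14)→3·(14−4)≡4=e (all mod 26).

merge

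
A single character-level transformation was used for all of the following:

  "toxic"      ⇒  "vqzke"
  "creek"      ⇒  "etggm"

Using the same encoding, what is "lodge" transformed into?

nqfig

It's a constant shift of +2 (ROT2).
For lodge: l+2=n, o+2=q, d+2=f, g+2=i, e+2=g.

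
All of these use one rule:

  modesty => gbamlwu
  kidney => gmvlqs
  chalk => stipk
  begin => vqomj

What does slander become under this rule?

zmlvita

The output letters match the input read backwards, each shifted +8: modesty reversed is ytsedom. The word is reversed, then every letter is shifted forward by 8.
On slander: reverse → rednals; then shift: r+8=z, e+8=m, d+8=l, n+8=v, a+8=i, l+8=t, s+8=a.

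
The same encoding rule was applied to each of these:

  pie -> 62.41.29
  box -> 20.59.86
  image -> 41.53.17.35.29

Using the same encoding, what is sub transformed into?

71.77.20

p(#16)→62 and i(#9)→41: differences scale by 3, so n = 3·pos + 14. With a=1..z=26, the number is 3·pos + 14.
On sub: s=19→71, u=21→77, b=2→20.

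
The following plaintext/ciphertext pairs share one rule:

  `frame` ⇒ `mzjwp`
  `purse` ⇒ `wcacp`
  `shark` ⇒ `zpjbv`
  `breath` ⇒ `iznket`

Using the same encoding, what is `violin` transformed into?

cqxvtz

In frame: f→m is +7, r→z is +8, a→j is +9, m→w is +10 — the shift increases by 1 each position. Letter i (0-indexed) is shifted by i+7, so successive shifts are 7, 8, 9, ….
Applying it to violin: v+7=c, i+8=q, o+9=x, l+10=v, i+11=t, n+12=z.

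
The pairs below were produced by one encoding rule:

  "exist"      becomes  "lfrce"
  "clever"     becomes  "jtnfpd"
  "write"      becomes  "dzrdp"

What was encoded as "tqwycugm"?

minority

The shift increases by 1 at each position, starting from +7: 7, 8, 9, ….
Undoing it on tqwycugm: t−7=m, q−8=i, w−9=n, y−10=o, c−11=r, u−12=i, g−13=t, m−14=y.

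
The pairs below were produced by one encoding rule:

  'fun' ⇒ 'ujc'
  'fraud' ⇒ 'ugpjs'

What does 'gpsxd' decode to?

Compare letters: f→u is +15, u→j is +15, n→c is +15 — a constant shift. Each letter is shifted forward by 15 in the alphabet (a Caesar shift of +15).
Undoing it on gpsxd: g−15=r, p−15=a, s−15=d, x−15=i, d−15=o.

radio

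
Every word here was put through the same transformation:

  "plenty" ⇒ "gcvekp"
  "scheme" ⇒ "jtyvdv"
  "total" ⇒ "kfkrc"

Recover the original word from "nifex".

Compare letters: p→g is +17, l→c is +17, e→v is +17 — a constant shift. It's a constant shift of +17 (ROT17).
Undoing it on nifex: n−17=w, i−17=r, f−17=o, e−17=n, x−17=g.

wrong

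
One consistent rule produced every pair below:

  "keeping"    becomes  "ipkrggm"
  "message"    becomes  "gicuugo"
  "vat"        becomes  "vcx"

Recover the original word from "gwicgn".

league

The output letters match the input read backwards, each shifted +2: keeping reversed is gnipeek. Two steps: reverse the string, then apply a Caesar shift of +2.
Decoding gwicgn: shift back: g−2=e, w−2=u, i−2=g, c−2=a, g−2=e, n−2=l → eugael; then reverse → league.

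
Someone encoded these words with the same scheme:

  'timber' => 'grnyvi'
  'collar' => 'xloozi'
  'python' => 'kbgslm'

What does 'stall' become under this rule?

Each pair mirrors across the alphabet (t↔g, i↔r, m↔n): positions sum to 25. Each letter is replaced by its mirror in the alphabet: a↔z, b↔y, c↔x, and so on (the Atbash cipher).
Applying it to stall: s↔h, t↔g, a↔z, l↔o, l↔o.

hgzoo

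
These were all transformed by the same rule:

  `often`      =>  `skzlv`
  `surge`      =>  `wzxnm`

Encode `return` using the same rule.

In often: o→s is +4, f→k is +5, t→z is +6, e→l is +7 — the shift increases by 1 each position. Each letter shifts forward by (position + 4), i.e. 4, 5, 6, … — the shift grows by one for each successive letter.
For return: r+4=v, e+5=j, t+6=z, u+7=b, r+8=z, n+9=w.

vjzbzw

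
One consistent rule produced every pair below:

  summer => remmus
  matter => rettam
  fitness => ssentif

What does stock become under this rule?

kcots

The output letters match the input read backwards: summer reversed is remmus. The word is simply reversed.
Applying it to stock: reverse → kcots.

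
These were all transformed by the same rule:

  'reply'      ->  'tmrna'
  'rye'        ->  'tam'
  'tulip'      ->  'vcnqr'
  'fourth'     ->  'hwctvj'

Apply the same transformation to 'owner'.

Two shifts are in play — +8 for a/e/i/o/u, +2 for every other letter.
For owner: o(vowel)+8=w, w(cons)+2=y, n(cons)+2=p, e(vowel)+8=m, r(cons)+2=t.

wypmt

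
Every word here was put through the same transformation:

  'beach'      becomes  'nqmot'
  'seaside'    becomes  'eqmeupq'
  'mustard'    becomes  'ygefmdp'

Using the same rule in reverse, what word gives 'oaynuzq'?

combine

Compare letters: b→n is +12, e→q is +12, a→m is +12 — a constant shift. Each letter is shifted forward by 12 in the alphabet (a Caesar shift of +12).
Reversing it on oaynuzq: o−12=c, a−12=o, y−12=m, n−12=b, u−12=i, z−12=n, q−12=e.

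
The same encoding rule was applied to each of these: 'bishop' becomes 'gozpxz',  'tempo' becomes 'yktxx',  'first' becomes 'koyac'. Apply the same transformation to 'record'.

In bishop: b→g is +5, i→o is +6, s→z is +7, h→p is +8 — the shift increases by 1 each position. The shift increases by 1 at each position, starting from +5: 5, 6, 7, ….
On record: r+5=w, e+6=k, c+7=j, o+8=w, r+9=a, d+10=n.

wkjwan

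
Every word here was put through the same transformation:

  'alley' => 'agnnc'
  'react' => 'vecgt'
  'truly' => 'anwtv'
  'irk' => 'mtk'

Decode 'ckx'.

via

The output letters match the input read backwards, each shifted +2: alley reversed is yella. Two steps: reverse the string, then apply a Caesar shift of +2.
Undoing it on ckx: shift back: c−2=a, k−2=i, x−2=v → aiv; then reverse → via.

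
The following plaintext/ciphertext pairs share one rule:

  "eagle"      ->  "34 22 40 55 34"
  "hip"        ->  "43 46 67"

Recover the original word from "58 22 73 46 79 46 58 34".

maritime

e(#5)→34 and a(#1)→22: differences scale by 3, so n = 3·pos + 19. Each letter becomes 3×(its alphabet position, a=1..z=26) + 19.
Reversing it on 58 22 73 46 79 46 58 34: 58→(58−19)÷3=13=m, 22→(22−19)÷3=1=a, 73→(73−19)÷3=18=r, 46→(46−19)÷3=9=i, 79→(79−19)÷3=20=t, 46→(46−19)÷3=9=i, 58→(58−19)÷3=13=m, 34→(34−19)÷3=5=e.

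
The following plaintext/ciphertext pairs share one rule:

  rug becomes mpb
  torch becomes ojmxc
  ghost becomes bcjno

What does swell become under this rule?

Compare letters: r→m is +21, u→p is +21, g→b is +21 — a constant shift. Each letter is shifted forward by 21 in the alphabet (a Caesar shift of +21).
Applying it to swell: s+21=n, w+21=r, e+21=z, l+21=g, l+21=g.

nrzgg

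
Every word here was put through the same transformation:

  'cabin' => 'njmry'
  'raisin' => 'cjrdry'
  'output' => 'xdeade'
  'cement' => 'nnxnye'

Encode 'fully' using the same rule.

The shift depends on letter class: consonant c→n is +11, but vowel a→j is +9. Vowels shift forward by 9 and consonants shift forward by 11.
Applying it to fully: f(cons)+11=q, u(vowel)+9=d, l(cons)+11=w, l(cons)+11=w, y(cons)+11=j.

qdwwj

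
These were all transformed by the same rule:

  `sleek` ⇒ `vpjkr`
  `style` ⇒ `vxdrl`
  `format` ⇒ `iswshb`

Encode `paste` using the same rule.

sexzl

In sleek: s→v is +3, l→p is +4, e→j is +5, e→k is +6 — the shift increases by 1 each position. Each letter shifts forward by (position + 3), i.e. 3, 4, 5, … — the shift grows by one for each successive letter.
For paste: p+3=s, a+4=e, s+5=x, t+6=z, e+7=l.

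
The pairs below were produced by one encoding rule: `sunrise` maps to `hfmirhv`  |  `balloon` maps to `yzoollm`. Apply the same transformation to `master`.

nzhgvi

Letters are reflected about the middle of the alphabet (position → 25−position): Atbash.
On master: m↔n, a↔z, s↔h, t↔g, e↔v, r↔i.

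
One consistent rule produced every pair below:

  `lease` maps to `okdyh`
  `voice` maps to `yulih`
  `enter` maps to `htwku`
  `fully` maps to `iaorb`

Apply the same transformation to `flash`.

irdyk

Shifts by position in lease: pos 0: l→o (+3), pos 1: e→k (+6), pos 2: a→d (+3), pos 3: s→y (+6) — repeating every 2. The shifts repeat in a cycle of length 2: positions 0,1,… shift by +3, +6, then the pattern repeats.
Applying it to flash: f+3=i, l+6=r, a+3=d, s+6=y, h+3=k.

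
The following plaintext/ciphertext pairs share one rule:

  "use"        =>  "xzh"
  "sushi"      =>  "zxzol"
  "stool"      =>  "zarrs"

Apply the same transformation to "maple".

The shift depends on letter class: consonant s→z is +7, but vowel u→x is +3. Two shifts are in play — +3 for a/e/i/o/u, +7 for every other letter.
For maple: m(cons)+7=t, a(vowel)+3=d, p(cons)+7=w, l(cons)+7=s, e(vowel)+3=h.

tdwsh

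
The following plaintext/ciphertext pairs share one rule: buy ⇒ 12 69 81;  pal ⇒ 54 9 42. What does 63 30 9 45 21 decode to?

shame

b(#2)→12 and u(#21)→69: differences scale by 3, so n = 3·pos + 6. The formula is n = 3×(alphabet index, a=1) + 6.
Undoing it on 63 30 9 45 21: 63→(63−6)÷3=19=s, 30→(30−6)÷3=8=h, 9→(9−6)÷3=1=a, 45→(45−6)÷3=13=m, 21→(21−6)÷3=5=e.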